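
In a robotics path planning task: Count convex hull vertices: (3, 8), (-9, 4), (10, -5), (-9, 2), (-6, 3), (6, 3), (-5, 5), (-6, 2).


Convex hull vertices (CCW): (-9, 2), (10, -5), (6, 3), (3, 8), (-9, 4)
Count = 5

5


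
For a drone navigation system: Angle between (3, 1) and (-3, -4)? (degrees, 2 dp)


u.v = -13, |u| = sqrt(10) = 3.1623, |v| = sqrt(25) = 5
cos(theta) = u.v/(|u||v|) = -13/sqrt(250) = -0.822192
theta = acos(-0.822192) = 145.3 degrees

145.3 degrees


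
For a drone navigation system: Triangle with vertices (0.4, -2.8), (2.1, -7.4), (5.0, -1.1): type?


Side lengths squared: AB^2=24.05, BC^2=48.1, CA^2=24.05
Sorted: [24.05, 24.05, 48.1]
By sides: Isosceles, By angles: Right

Isosceles, Right


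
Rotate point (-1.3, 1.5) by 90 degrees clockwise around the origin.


90° CW: (x,y) -> (y, -x)
(-1.3,1.5) -> (1.5, 1.3)

(1.5, 1.3)


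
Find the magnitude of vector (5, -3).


|u| = sqrt(5^2 + (-3)^2) = sqrt(34) = 5.831

5.831


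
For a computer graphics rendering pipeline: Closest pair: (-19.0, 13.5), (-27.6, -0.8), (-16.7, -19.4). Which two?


d(P0,P1) = 16.6868, d(P0,P2) = 32.9803, d(P1,P2) = 21.5585
Closest: P0 and P1

Closest pair: (-19.0, 13.5) and (-27.6, -0.8), distance = 16.6868


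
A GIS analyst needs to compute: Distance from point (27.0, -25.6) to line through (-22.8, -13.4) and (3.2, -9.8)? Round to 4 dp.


|cross product| = 496.48
|line direction| = sqrt(688.96) = 26.248
Distance = 496.48/sqrt(688.96) = 18.9149

18.9149


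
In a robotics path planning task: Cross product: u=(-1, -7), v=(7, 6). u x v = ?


u x v = u_x*v_y - u_y*v_x = (-1)*6 - (-7)*7
= (-6) - (-49) = 43

43


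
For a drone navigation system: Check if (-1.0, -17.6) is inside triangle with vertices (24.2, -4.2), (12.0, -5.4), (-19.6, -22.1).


Cross products: AB x AP = 133.24, BC x BP = 168.42, CA x CP = -135.84
All same sign? no

No, outside


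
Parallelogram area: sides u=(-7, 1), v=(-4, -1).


|u x v| = |(-7)*(-1) - 1*(-4)|
= |7 - (-4)| = 11

11


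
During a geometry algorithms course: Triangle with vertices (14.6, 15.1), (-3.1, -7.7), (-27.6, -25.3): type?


Side lengths squared: AB^2=833.13, BC^2=910.01, CA^2=3413
Sorted: [833.13, 910.01, 3413]
By sides: Scalene, By angles: Obtuse

Scalene, Obtuse


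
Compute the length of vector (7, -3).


|u| = sqrt(7^2 + (-3)^2) = sqrt(58) = 7.6158

7.6158


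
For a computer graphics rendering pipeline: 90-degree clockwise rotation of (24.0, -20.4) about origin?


90° CW: (x,y) -> (y, -x)
(24,-20.4) -> (-20.4, -24)

(-20.4, -24)


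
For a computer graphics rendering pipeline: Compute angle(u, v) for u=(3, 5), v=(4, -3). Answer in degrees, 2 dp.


u.v = -3, |u| = sqrt(34) = 5.831, |v| = sqrt(25) = 5
cos(theta) = u.v/(|u||v|) = -3/sqrt(850) = -0.102899
theta = acos(-0.102899) = 95.91 degrees

95.91 degrees


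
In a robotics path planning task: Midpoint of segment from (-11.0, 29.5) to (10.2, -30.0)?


M = (((-11)+10.2)/2, (29.5+(-30))/2)
= (-0.4, -0.25)

(-0.4, -0.25)


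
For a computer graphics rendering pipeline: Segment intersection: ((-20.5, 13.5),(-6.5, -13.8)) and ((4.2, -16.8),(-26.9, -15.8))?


Cross products: d1=-917.63, d2=-82.6, d3=250.11, d4=-584.92
d1*d2 < 0 and d3*d4 < 0? no

No, they don't intersect


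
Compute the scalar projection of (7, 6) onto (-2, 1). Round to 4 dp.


u.v = -8, |v| = sqrt(5) = 2.2361
Scalar projection = u.v / |v| = -8 / sqrt(5) = -3.5777

-3.5777


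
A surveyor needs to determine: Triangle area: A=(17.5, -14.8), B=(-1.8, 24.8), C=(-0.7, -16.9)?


Area = |x_A(y_B-y_C) + x_B(y_C-y_A) + x_C(y_A-y_B)|/2
= |729.75 + 3.78 + 27.72|/2
= 761.25/2 = 380.625

380.625


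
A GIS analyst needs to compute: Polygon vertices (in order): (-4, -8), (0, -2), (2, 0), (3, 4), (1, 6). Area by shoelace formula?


Shoelace sum: ((-4)*(-2) - 0*(-8)) + (0*0 - 2*(-2)) + (2*4 - 3*0) + (3*6 - 1*4) + (1*(-8) - (-4)*6)
= 50
Area = |50|/2 = 25

25


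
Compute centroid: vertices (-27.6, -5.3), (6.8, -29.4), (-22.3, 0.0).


Centroid = ((x_A+x_B+x_C)/3, (y_A+y_B+y_C)/3)
= (((-27.6)+6.8+(-22.3))/3, ((-5.3)+(-29.4)+0)/3)
= (-14.3667, -11.5667)

(-14.3667, -11.5667)


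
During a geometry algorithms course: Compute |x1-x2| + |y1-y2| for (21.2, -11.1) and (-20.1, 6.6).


|21.2-(-20.1)| + |(-11.1)-6.6| = 41.3 + 17.7 = 59

59


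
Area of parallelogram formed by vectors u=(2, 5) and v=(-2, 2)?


|u x v| = |2*2 - 5*(-2)|
= |4 - (-10)| = 14

14


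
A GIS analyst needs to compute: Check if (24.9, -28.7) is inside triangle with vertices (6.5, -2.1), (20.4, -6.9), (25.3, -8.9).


Cross products: AB x AP = -281.42, BC x BP = -97.82, CA x CP = 374.96
All same sign? no

No, outside


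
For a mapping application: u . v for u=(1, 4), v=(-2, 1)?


u . v = u_x*v_x + u_y*v_y = 1*(-2) + 4*1
= (-2) + 4 = 2

2


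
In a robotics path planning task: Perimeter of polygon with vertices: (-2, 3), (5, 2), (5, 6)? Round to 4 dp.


Sides: (-2, 3)->(5, 2): sqrt(50) = 7.071068, (5, 2)->(5, 6): sqrt(16) = 4, (5, 6)->(-2, 3): sqrt(58) = 7.615773
Sum = 18.686841
Perimeter = 18.6868

18.6868


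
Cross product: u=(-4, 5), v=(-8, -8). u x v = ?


u x v = u_x*v_y - u_y*v_x = (-4)*(-8) - 5*(-8)
= 32 - (-40) = 72

72


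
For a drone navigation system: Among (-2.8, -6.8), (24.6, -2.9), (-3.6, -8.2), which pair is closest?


d(P0,P1) = 27.6762, d(P0,P2) = 1.6125, d(P1,P2) = 28.6937
Closest: P0 and P2

Closest pair: (-2.8, -6.8) and (-3.6, -8.2), distance = 1.6125


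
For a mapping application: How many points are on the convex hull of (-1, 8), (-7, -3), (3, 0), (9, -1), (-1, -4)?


Convex hull vertices (CCW): (-7, -3), (-1, -4), (9, -1), (-1, 8)
Count = 4

4


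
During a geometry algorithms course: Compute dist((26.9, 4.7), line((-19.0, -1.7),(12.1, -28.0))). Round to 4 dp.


|cross product| = 1406.21
|line direction| = sqrt(1658.9) = 40.7296
Distance = 1406.21/sqrt(1658.9) = 34.5255

34.5255


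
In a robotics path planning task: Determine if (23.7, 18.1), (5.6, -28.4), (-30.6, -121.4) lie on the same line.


Cross product: (5.6-23.7)*((-121.4)-18.1) - ((-28.4)-18.1)*((-30.6)-23.7)
= 0

Yes, collinear


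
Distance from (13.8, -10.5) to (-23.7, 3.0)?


dx=-37.5, dy=13.5
d^2 = (-37.5)^2 + 13.5^2 = 1588.5
d = sqrt(1588.5) = 39.856

39.856


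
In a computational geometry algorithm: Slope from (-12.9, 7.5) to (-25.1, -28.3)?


slope = (y2-y1)/(x2-x1) = ((-28.3)-7.5)/((-25.1)-(-12.9)) = (-35.8)/(-12.2) = 2.9344

2.9344


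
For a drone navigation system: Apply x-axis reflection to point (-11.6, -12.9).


Reflection over x-axis: (x,y) -> (x,-y)
(-11.6, -12.9) -> (-11.6, 12.9)

(-11.6, 12.9)


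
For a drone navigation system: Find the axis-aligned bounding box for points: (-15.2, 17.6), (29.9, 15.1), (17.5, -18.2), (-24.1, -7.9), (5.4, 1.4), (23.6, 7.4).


x range: [-24.1, 29.9]
y range: [-18.2, 17.6]
Bounding box: (-24.1,-18.2) to (29.9,17.6)

(-24.1,-18.2) to (29.9,17.6)


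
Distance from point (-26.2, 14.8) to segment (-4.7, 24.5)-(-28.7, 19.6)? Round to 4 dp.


Project P onto AB: t = 0.9392 (clamped to [0,1])
Closest point on segment: (-27.2408, 19.8979)
Distance: 5.2031

5.2031


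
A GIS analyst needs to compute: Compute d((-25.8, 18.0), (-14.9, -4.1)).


dx=10.9, dy=-22.1
d^2 = 10.9^2 + (-22.1)^2 = 607.22
d = sqrt(607.22) = 24.6418

24.6418


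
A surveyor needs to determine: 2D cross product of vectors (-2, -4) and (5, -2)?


u x v = u_x*v_y - u_y*v_x = (-2)*(-2) - (-4)*5
= 4 - (-20) = 24

24


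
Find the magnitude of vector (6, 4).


|u| = sqrt(6^2 + 4^2) = sqrt(52) = 7.2111

7.2111


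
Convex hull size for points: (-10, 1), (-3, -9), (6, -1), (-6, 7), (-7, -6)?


Convex hull vertices (CCW): (-10, 1), (-7, -6), (-3, -9), (6, -1), (-6, 7)
Count = 5

5


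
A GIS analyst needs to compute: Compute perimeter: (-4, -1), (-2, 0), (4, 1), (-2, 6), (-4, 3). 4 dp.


Sides: (-4, -1)->(-2, 0): sqrt(5) = 2.236068, (-2, 0)->(4, 1): sqrt(37) = 6.082763, (4, 1)->(-2, 6): sqrt(61) = 7.81025, (-2, 6)->(-4, 3): sqrt(13) = 3.605551, (-4, 3)->(-4, -1): sqrt(16) = 4
Sum = 23.734632
Perimeter = 23.7346

23.7346


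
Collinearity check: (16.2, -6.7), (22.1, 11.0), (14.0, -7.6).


Cross product: (22.1-16.2)*((-7.6)-(-6.7)) - (11-(-6.7))*(14-16.2)
= 33.63

No, not collinear


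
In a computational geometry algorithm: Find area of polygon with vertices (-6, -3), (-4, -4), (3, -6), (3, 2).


Shoelace sum: ((-6)*(-4) - (-4)*(-3)) + ((-4)*(-6) - 3*(-4)) + (3*2 - 3*(-6)) + (3*(-3) - (-6)*2)
= 75
Area = |75|/2 = 37.5

37.5


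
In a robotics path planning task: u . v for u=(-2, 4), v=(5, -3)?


u . v = u_x*v_x + u_y*v_y = (-2)*5 + 4*(-3)
= (-10) + (-12) = -22

-22


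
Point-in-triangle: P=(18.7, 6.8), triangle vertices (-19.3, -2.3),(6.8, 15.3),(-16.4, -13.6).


Cross products: AB x AP = -431.29, BC x BP = 541.11, CA x CP = -455.79
All same sign? no

No, outside


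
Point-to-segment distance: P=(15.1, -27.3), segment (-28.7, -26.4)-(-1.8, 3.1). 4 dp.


Project P onto AB: t = 0.7226 (clamped to [0,1])
Closest point on segment: (-9.263, -5.0843)
Distance: 32.9711

32.9711


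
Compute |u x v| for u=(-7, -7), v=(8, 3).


|u x v| = |(-7)*3 - (-7)*8|
= |(-21) - (-56)| = 35

35


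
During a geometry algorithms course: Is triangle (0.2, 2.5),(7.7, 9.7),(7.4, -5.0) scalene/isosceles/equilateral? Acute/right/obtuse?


Side lengths squared: AB^2=108.09, BC^2=216.18, CA^2=108.09
Sorted: [108.09, 108.09, 216.18]
By sides: Isosceles, By angles: Right

Isosceles, Right


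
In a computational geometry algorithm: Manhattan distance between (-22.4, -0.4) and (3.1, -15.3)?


|(-22.4)-3.1| + |(-0.4)-(-15.3)| = 25.5 + 14.9 = 40.4

40.4


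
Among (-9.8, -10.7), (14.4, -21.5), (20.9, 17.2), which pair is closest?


d(P0,P1) = 26.5006, d(P0,P2) = 41.4837, d(P1,P2) = 39.2421
Closest: P0 and P1

Closest pair: (-9.8, -10.7) and (14.4, -21.5), distance = 26.5006


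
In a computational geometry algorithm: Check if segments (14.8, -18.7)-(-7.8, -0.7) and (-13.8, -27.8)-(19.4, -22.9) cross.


Cross products: d1=161.98, d2=870.32, d3=720.46, d4=12.12
d1*d2 < 0 and d3*d4 < 0? no

No, they don't intersect


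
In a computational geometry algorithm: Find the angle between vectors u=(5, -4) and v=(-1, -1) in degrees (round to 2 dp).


u.v = -1, |u| = sqrt(41) = 6.4031, |v| = sqrt(2) = 1.4142
cos(theta) = u.v/(|u||v|) = -1/sqrt(82) = -0.110432
theta = acos(-0.110432) = 96.34 degrees

96.34 degrees


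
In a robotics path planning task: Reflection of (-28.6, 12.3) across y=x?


Reflection over y=x: (x,y) -> (y,x)
(-28.6, 12.3) -> (12.3, -28.6)

(12.3, -28.6)


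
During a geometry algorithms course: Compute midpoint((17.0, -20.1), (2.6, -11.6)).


M = ((17+2.6)/2, ((-20.1)+(-11.6))/2)
= (9.8, -15.85)

(9.8, -15.85)


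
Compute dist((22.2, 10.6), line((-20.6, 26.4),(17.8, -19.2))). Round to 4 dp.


|cross product| = 1344.96
|line direction| = sqrt(3553.92) = 59.6148
Distance = 1344.96/sqrt(3553.92) = 22.5609

22.5609


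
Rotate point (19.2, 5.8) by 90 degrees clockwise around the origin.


90° CW: (x,y) -> (y, -x)
(19.2,5.8) -> (5.8, -19.2)

(5.8, -19.2)


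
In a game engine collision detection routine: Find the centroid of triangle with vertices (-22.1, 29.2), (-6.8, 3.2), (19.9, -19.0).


Centroid = ((x_A+x_B+x_C)/3, (y_A+y_B+y_C)/3)
= (((-22.1)+(-6.8)+19.9)/3, (29.2+3.2+(-19))/3)
= (-3, 4.4667)

(-3, 4.4667)


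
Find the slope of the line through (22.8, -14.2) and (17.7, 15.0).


slope = (y2-y1)/(x2-x1) = (15-(-14.2))/(17.7-22.8) = 29.2/(-5.1) = -5.7255

-5.7255


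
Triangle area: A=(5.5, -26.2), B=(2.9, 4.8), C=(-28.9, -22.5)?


Area = |x_A(y_B-y_C) + x_B(y_C-y_A) + x_C(y_A-y_B)|/2
= |150.15 + 10.73 + 895.9|/2
= 1056.78/2 = 528.39

528.39


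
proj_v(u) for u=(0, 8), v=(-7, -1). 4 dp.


u.v = -8, |v| = sqrt(50) = 7.0711
Scalar projection = u.v / |v| = -8 / sqrt(50) = -1.1314

-1.1314


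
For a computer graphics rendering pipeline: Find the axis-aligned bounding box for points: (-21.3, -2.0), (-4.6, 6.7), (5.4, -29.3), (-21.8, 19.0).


x range: [-21.8, 5.4]
y range: [-29.3, 19]
Bounding box: (-21.8,-29.3) to (5.4,19)

(-21.8,-29.3) to (5.4,19)


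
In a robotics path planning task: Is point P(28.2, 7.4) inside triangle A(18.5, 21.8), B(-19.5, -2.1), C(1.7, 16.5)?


Cross products: AB x AP = 779.03, BC x BP = -685.82, CA x CP = -293.33
All same sign? no

No, outside


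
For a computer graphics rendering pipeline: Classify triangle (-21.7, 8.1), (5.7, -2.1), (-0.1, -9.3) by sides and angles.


Side lengths squared: AB^2=854.8, BC^2=85.48, CA^2=769.32
Sorted: [85.48, 769.32, 854.8]
By sides: Scalene, By angles: Right

Scalene, Right


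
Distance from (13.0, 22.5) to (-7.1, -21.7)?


dx=-20.1, dy=-44.2
d^2 = (-20.1)^2 + (-44.2)^2 = 2357.65
d = sqrt(2357.65) = 48.5556

48.5556


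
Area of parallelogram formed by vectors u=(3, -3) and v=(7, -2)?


|u x v| = |3*(-2) - (-3)*7|
= |(-6) - (-21)| = 15

15


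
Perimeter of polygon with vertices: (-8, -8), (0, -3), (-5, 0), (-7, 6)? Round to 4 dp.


Sides: (-8, -8)->(0, -3): sqrt(89) = 9.433981, (0, -3)->(-5, 0): sqrt(34) = 5.830952, (-5, 0)->(-7, 6): sqrt(40) = 6.324555, (-7, 6)->(-8, -8): sqrt(197) = 14.035669
Sum = 35.625157
Perimeter = 35.6252

35.6252


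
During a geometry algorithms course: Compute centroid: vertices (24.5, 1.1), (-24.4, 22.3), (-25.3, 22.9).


Centroid = ((x_A+x_B+x_C)/3, (y_A+y_B+y_C)/3)
= ((24.5+(-24.4)+(-25.3))/3, (1.1+22.3+22.9)/3)
= (-8.4, 15.4333)

(-8.4, 15.4333)


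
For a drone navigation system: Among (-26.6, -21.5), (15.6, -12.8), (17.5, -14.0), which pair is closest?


d(P0,P1) = 43.0875, d(P0,P2) = 44.7332, d(P1,P2) = 2.2472
Closest: P1 and P2

Closest pair: (15.6, -12.8) and (17.5, -14.0), distance = 2.2472


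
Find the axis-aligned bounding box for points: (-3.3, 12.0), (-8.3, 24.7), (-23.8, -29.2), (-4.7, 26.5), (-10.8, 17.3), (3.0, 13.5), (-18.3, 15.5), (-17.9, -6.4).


x range: [-23.8, 3]
y range: [-29.2, 26.5]
Bounding box: (-23.8,-29.2) to (3,26.5)

(-23.8,-29.2) to (3,26.5)


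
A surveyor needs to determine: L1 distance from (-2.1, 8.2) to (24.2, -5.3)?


|(-2.1)-24.2| + |8.2-(-5.3)| = 26.3 + 13.5 = 39.8

39.8


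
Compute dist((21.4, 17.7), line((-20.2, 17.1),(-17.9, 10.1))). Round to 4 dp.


|cross product| = 292.58
|line direction| = sqrt(54.29) = 7.3682
Distance = 292.58/sqrt(54.29) = 39.7086

39.7086


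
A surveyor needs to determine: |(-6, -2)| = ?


|u| = sqrt((-6)^2 + (-2)^2) = sqrt(40) = 6.3246

6.3246


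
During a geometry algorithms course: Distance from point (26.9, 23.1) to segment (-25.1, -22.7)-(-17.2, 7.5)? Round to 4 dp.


Project P onto AB: t = 1 (clamped to [0,1])
Closest point on segment: (-17.2, 7.5)
Distance: 46.7779

46.7779


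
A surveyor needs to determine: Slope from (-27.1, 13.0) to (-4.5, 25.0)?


slope = (y2-y1)/(x2-x1) = (25-13)/((-4.5)-(-27.1)) = 12/22.6 = 0.531

0.531


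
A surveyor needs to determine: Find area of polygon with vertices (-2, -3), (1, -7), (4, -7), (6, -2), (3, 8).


Shoelace sum: ((-2)*(-7) - 1*(-3)) + (1*(-7) - 4*(-7)) + (4*(-2) - 6*(-7)) + (6*8 - 3*(-2)) + (3*(-3) - (-2)*8)
= 133
Area = |133|/2 = 66.5

66.5


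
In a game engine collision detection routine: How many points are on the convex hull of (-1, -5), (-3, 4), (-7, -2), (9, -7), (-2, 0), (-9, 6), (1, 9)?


Convex hull vertices (CCW): (-9, 6), (-7, -2), (-1, -5), (9, -7), (1, 9)
Count = 5

5


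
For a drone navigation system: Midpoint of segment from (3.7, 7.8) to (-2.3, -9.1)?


M = ((3.7+(-2.3))/2, (7.8+(-9.1))/2)
= (0.7, -0.65)

(0.7, -0.65)


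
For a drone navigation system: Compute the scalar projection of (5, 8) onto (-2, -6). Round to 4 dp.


u.v = -58, |v| = sqrt(40) = 6.3246
Scalar projection = u.v / |v| = -58 / sqrt(40) = -9.1706

-9.1706


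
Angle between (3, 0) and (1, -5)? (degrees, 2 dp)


u.v = 3, |u| = sqrt(9) = 3, |v| = sqrt(26) = 5.099
cos(theta) = u.v/(|u||v|) = 3/sqrt(234) = 0.196116
theta = acos(0.196116) = 78.69 degrees

78.69 degrees


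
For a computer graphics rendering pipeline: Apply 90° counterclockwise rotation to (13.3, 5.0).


90° CCW: (x,y) -> (-y, x)
(13.3,5) -> (-5, 13.3)

(-5, 13.3)


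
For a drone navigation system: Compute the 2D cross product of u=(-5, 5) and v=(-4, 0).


u x v = u_x*v_y - u_y*v_x = (-5)*0 - 5*(-4)
= 0 - (-20) = 20

20


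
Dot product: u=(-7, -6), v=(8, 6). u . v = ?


u . v = u_x*v_x + u_y*v_y = (-7)*8 + (-6)*6
= (-56) + (-36) = -92

-92


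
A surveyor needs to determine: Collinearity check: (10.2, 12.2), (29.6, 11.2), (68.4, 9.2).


Cross product: (29.6-10.2)*(9.2-12.2) - (11.2-12.2)*(68.4-10.2)
= 0

Yes, collinear


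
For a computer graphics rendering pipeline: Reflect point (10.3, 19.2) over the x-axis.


Reflection over x-axis: (x,y) -> (x,-y)
(10.3, 19.2) -> (10.3, -19.2)

(10.3, -19.2)


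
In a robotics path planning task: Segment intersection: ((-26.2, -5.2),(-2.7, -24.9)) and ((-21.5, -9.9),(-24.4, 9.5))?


Cross products: d1=77.55, d2=-321.22, d3=-17.86, d4=380.91
d1*d2 < 0 and d3*d4 < 0? yes

Yes, they intersect


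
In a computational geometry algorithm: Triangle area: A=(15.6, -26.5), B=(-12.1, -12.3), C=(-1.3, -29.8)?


Area = |x_A(y_B-y_C) + x_B(y_C-y_A) + x_C(y_A-y_B)|/2
= |273 + 39.93 + 18.46|/2
= 331.39/2 = 165.695

165.695


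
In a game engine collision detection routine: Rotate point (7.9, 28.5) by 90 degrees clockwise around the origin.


90° CW: (x,y) -> (y, -x)
(7.9,28.5) -> (28.5, -7.9)

(28.5, -7.9)


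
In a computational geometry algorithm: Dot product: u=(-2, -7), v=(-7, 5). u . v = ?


u . v = u_x*v_x + u_y*v_y = (-2)*(-7) + (-7)*5
= 14 + (-35) = -21

-21


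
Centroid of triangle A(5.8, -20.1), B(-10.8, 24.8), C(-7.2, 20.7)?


Centroid = ((x_A+x_B+x_C)/3, (y_A+y_B+y_C)/3)
= ((5.8+(-10.8)+(-7.2))/3, ((-20.1)+24.8+20.7)/3)
= (-4.0667, 8.4667)

(-4.0667, 8.4667)


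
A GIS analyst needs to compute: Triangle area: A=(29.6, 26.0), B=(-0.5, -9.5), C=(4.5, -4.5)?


Area = |x_A(y_B-y_C) + x_B(y_C-y_A) + x_C(y_A-y_B)|/2
= |(-148) + 15.25 + 159.75|/2
= 27/2 = 13.5

13.5


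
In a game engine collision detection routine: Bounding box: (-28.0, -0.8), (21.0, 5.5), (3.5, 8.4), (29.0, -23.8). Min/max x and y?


x range: [-28, 29]
y range: [-23.8, 8.4]
Bounding box: (-28,-23.8) to (29,8.4)

(-28,-23.8) to (29,8.4)


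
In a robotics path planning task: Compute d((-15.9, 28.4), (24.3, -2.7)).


dx=40.2, dy=-31.1
d^2 = 40.2^2 + (-31.1)^2 = 2583.25
d = sqrt(2583.25) = 50.8257

50.8257


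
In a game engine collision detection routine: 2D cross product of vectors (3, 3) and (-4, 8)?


u x v = u_x*v_y - u_y*v_x = 3*8 - 3*(-4)
= 24 - (-12) = 36

36


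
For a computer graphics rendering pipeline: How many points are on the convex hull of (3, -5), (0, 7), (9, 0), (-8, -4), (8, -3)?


Convex hull vertices (CCW): (-8, -4), (3, -5), (8, -3), (9, 0), (0, 7)
Count = 5

5


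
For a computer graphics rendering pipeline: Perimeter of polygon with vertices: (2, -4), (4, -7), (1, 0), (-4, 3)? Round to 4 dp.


Sides: (2, -4)->(4, -7): sqrt(13) = 3.605551, (4, -7)->(1, 0): sqrt(58) = 7.615773, (1, 0)->(-4, 3): sqrt(34) = 5.830952, (-4, 3)->(2, -4): sqrt(85) = 9.219544
Sum = 26.27182
Perimeter = 26.2718

26.2718


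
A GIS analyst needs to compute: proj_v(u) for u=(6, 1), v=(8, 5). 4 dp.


u.v = 53, |v| = sqrt(89) = 9.434
Scalar projection = u.v / |v| = 53 / sqrt(89) = 5.618

5.618


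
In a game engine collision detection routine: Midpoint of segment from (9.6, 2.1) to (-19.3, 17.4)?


M = ((9.6+(-19.3))/2, (2.1+17.4)/2)
= (-4.85, 9.75)

(-4.85, 9.75)


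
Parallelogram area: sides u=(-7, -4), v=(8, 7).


|u x v| = |(-7)*7 - (-4)*8|
= |(-49) - (-32)| = 17

17


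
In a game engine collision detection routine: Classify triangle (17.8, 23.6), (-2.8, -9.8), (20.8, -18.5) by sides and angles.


Side lengths squared: AB^2=1539.92, BC^2=632.65, CA^2=1781.41
Sorted: [632.65, 1539.92, 1781.41]
By sides: Scalene, By angles: Acute

Scalene, Acute


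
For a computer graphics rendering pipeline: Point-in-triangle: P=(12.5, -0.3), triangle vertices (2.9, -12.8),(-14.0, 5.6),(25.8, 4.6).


Cross products: AB x AP = -387.89, BC x BP = -208.32, CA x CP = -119.21
All same sign? yes

Yes, inside


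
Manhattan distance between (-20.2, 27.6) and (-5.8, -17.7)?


|(-20.2)-(-5.8)| + |27.6-(-17.7)| = 14.4 + 45.3 = 59.7

59.7


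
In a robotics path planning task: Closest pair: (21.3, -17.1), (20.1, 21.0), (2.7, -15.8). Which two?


d(P0,P1) = 38.1189, d(P0,P2) = 18.6454, d(P1,P2) = 40.7063
Closest: P0 and P2

Closest pair: (21.3, -17.1) and (2.7, -15.8), distance = 18.6454


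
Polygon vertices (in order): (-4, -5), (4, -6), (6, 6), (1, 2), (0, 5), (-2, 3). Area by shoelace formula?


Shoelace sum: ((-4)*(-6) - 4*(-5)) + (4*6 - 6*(-6)) + (6*2 - 1*6) + (1*5 - 0*2) + (0*3 - (-2)*5) + ((-2)*(-5) - (-4)*3)
= 147
Area = |147|/2 = 73.5

73.5


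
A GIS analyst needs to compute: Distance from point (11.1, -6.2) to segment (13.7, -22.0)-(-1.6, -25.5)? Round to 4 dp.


Project P onto AB: t = 0 (clamped to [0,1])
Closest point on segment: (13.7, -22)
Distance: 16.0125

16.0125


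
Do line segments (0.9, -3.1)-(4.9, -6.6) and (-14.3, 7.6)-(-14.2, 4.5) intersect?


Cross products: d1=46.05, d2=58.1, d3=-10.4, d4=-22.45
d1*d2 < 0 and d3*d4 < 0? no

No, they don't intersect


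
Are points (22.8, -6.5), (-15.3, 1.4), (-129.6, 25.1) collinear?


Cross product: ((-15.3)-22.8)*(25.1-(-6.5)) - (1.4-(-6.5))*((-129.6)-22.8)
= 0

Yes, collinear


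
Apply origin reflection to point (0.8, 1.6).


Reflection over origin: (x,y) -> (-x,-y)
(0.8, 1.6) -> (-0.8, -1.6)

(-0.8, -1.6)


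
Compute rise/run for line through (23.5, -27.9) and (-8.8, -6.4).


slope = (y2-y1)/(x2-x1) = ((-6.4)-(-27.9))/((-8.8)-23.5) = 21.5/(-32.3) = -0.6656

-0.6656


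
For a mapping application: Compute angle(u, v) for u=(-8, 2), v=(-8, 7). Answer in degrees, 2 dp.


u.v = 78, |u| = sqrt(68) = 8.2462, |v| = sqrt(113) = 10.6301
cos(theta) = u.v/(|u||v|) = 78/sqrt(7684) = 0.889817
theta = acos(0.889817) = 27.15 degrees

27.15 degrees


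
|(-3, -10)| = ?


|u| = sqrt((-3)^2 + (-10)^2) = sqrt(109) = 10.4403

10.4403


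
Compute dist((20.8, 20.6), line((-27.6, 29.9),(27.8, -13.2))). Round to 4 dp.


|cross product| = 1570.82
|line direction| = sqrt(4926.77) = 70.191
Distance = 1570.82/sqrt(4926.77) = 22.3792

22.3792


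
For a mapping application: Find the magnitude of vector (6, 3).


|u| = sqrt(6^2 + 3^2) = sqrt(45) = 6.7082

6.7082


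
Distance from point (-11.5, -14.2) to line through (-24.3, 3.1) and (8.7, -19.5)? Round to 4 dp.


|cross product| = 281.62
|line direction| = sqrt(1599.76) = 39.997
Distance = 281.62/sqrt(1599.76) = 7.041

7.041


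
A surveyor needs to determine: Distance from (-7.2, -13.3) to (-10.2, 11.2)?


dx=-3, dy=24.5
d^2 = (-3)^2 + 24.5^2 = 609.25
d = sqrt(609.25) = 24.683

24.683


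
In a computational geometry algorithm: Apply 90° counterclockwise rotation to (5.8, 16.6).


90° CCW: (x,y) -> (-y, x)
(5.8,16.6) -> (-16.6, 5.8)

(-16.6, 5.8)


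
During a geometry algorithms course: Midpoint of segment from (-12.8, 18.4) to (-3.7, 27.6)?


M = (((-12.8)+(-3.7))/2, (18.4+27.6)/2)
= (-8.25, 23)

(-8.25, 23)


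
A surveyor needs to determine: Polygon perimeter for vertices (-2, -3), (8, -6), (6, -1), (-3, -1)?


Sides: (-2, -3)->(8, -6): sqrt(109) = 10.440307, (8, -6)->(6, -1): sqrt(29) = 5.385165, (6, -1)->(-3, -1): sqrt(81) = 9, (-3, -1)->(-2, -3): sqrt(5) = 2.236068
Sum = 27.06154
Perimeter = 27.0615

27.0615


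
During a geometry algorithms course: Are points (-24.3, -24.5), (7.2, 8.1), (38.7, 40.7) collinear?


Cross product: (7.2-(-24.3))*(40.7-(-24.5)) - (8.1-(-24.5))*(38.7-(-24.3))
= 0

Yes, collinear


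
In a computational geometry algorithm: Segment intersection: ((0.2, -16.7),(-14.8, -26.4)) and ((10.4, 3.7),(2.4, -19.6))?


Cross products: d1=-74.46, d2=-346.36, d3=-207.06, d4=64.84
d1*d2 < 0 and d3*d4 < 0? no

No, they don't intersect


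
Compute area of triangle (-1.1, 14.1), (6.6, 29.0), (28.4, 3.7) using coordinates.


Area = |x_A(y_B-y_C) + x_B(y_C-y_A) + x_C(y_A-y_B)|/2
= |(-27.83) + (-68.64) + (-423.16)|/2
= 519.63/2 = 259.815

259.815


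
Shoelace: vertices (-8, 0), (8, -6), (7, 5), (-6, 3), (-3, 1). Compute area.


Shoelace sum: ((-8)*(-6) - 8*0) + (8*5 - 7*(-6)) + (7*3 - (-6)*5) + ((-6)*1 - (-3)*3) + ((-3)*0 - (-8)*1)
= 192
Area = |192|/2 = 96

96


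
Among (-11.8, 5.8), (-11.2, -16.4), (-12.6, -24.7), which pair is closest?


d(P0,P1) = 22.2081, d(P0,P2) = 30.5105, d(P1,P2) = 8.4172
Closest: P1 and P2

Closest pair: (-11.2, -16.4) and (-12.6, -24.7), distance = 8.4172


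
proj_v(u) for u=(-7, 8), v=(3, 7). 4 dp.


u.v = 35, |v| = sqrt(58) = 7.6158
Scalar projection = u.v / |v| = 35 / sqrt(58) = 4.5957

4.5957


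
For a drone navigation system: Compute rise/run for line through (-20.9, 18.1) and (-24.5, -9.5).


slope = (y2-y1)/(x2-x1) = ((-9.5)-18.1)/((-24.5)-(-20.9)) = (-27.6)/(-3.6) = 7.6667

7.6667


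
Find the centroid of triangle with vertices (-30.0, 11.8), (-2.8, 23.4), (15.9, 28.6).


Centroid = ((x_A+x_B+x_C)/3, (y_A+y_B+y_C)/3)
= (((-30)+(-2.8)+15.9)/3, (11.8+23.4+28.6)/3)
= (-5.6333, 21.2667)

(-5.6333, 21.2667)


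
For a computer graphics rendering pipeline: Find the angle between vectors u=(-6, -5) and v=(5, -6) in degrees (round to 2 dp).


u.v = 0, |u| = sqrt(61) = 7.8102, |v| = sqrt(61) = 7.8102
cos(theta) = u.v/(|u||v|) = 0/sqrt(3721) = 0
theta = acos(0) = 90 degrees

90 degrees


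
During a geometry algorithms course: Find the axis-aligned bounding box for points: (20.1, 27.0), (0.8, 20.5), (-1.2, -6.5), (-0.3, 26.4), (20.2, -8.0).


x range: [-1.2, 20.2]
y range: [-8, 27]
Bounding box: (-1.2,-8) to (20.2,27)

(-1.2,-8) to (20.2,27)


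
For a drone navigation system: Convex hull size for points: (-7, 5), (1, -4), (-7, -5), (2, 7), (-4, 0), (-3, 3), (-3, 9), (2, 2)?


Convex hull vertices (CCW): (-7, -5), (1, -4), (2, 2), (2, 7), (-3, 9), (-7, 5)
Count = 6

6


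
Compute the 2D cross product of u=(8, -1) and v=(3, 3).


u x v = u_x*v_y - u_y*v_x = 8*3 - (-1)*3
= 24 - (-3) = 27

27


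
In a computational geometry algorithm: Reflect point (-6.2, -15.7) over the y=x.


Reflection over y=x: (x,y) -> (y,x)
(-6.2, -15.7) -> (-15.7, -6.2)

(-15.7, -6.2)


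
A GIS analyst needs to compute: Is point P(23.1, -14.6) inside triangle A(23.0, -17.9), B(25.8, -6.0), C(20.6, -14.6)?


Cross products: AB x AP = 8.05, BC x BP = 21.5, CA x CP = 8.25
All same sign? yes

Yes, inside


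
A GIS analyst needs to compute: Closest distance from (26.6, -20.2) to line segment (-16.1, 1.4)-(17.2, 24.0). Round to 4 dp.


Project P onto AB: t = 0.5765 (clamped to [0,1])
Closest point on segment: (3.0979, 14.4292)
Distance: 41.8513

41.8513


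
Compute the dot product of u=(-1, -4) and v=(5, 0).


u . v = u_x*v_x + u_y*v_y = (-1)*5 + (-4)*0
= (-5) + 0 = -5

-5


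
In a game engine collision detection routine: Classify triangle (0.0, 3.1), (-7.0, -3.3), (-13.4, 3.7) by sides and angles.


Side lengths squared: AB^2=89.96, BC^2=89.96, CA^2=179.92
Sorted: [89.96, 89.96, 179.92]
By sides: Isosceles, By angles: Right

Isosceles, Right


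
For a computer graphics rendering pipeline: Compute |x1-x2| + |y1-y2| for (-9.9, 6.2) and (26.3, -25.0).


|(-9.9)-26.3| + |6.2-(-25)| = 36.2 + 31.2 = 67.4

67.4


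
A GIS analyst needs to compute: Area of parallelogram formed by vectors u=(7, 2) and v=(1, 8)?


|u x v| = |7*8 - 2*1|
= |56 - 2| = 54

54


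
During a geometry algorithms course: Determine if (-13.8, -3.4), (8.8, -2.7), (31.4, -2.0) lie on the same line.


Cross product: (8.8-(-13.8))*((-2)-(-3.4)) - ((-2.7)-(-3.4))*(31.4-(-13.8))
= 0

Yes, collinear


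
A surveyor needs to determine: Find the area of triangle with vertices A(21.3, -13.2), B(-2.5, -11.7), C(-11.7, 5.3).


Area = |x_A(y_B-y_C) + x_B(y_C-y_A) + x_C(y_A-y_B)|/2
= |(-362.1) + (-46.25) + 17.55|/2
= 390.8/2 = 195.4

195.4


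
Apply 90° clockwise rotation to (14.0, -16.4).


90° CW: (x,y) -> (y, -x)
(14,-16.4) -> (-16.4, -14)

(-16.4, -14)


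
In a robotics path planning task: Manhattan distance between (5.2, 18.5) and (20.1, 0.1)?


|5.2-20.1| + |18.5-0.1| = 14.9 + 18.4 = 33.3

33.3


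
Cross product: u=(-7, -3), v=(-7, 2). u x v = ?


u x v = u_x*v_y - u_y*v_x = (-7)*2 - (-3)*(-7)
= (-14) - 21 = -35

-35


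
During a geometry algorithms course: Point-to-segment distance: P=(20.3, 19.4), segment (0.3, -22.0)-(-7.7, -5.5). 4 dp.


Project P onto AB: t = 1 (clamped to [0,1])
Closest point on segment: (-7.7, -5.5)
Distance: 37.4701

37.4701


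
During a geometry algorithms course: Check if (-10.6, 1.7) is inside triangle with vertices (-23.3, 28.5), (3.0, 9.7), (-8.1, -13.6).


Cross products: AB x AP = -466.08, BC x BP = -228.08, CA x CP = -127.31
All same sign? yes

Yes, inside


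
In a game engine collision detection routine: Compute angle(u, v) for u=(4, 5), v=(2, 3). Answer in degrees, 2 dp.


u.v = 23, |u| = sqrt(41) = 6.4031, |v| = sqrt(13) = 3.6056
cos(theta) = u.v/(|u||v|) = 23/sqrt(533) = 0.996241
theta = acos(0.996241) = 4.97 degrees

4.97 degrees


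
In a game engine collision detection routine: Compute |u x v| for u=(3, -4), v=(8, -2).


|u x v| = |3*(-2) - (-4)*8|
= |(-6) - (-32)| = 26

26


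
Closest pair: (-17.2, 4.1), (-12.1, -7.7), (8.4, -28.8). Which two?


d(P0,P1) = 12.855, d(P0,P2) = 41.6866, d(P1,P2) = 29.4187
Closest: P0 and P1

Closest pair: (-17.2, 4.1) and (-12.1, -7.7), distance = 12.855


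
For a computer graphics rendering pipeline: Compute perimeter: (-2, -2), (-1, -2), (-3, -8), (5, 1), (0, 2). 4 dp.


Sides: (-2, -2)->(-1, -2): sqrt(1) = 1, (-1, -2)->(-3, -8): sqrt(40) = 6.324555, (-3, -8)->(5, 1): sqrt(145) = 12.041595, (5, 1)->(0, 2): sqrt(26) = 5.09902, (0, 2)->(-2, -2): sqrt(20) = 4.472136
Sum = 28.937306
Perimeter = 28.9373

28.9373


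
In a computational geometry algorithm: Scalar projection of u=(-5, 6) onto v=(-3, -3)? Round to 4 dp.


u.v = -3, |v| = sqrt(18) = 4.2426
Scalar projection = u.v / |v| = -3 / sqrt(18) = -0.7071

-0.7071


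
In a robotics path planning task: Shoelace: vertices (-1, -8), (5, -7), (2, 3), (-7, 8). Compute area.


Shoelace sum: ((-1)*(-7) - 5*(-8)) + (5*3 - 2*(-7)) + (2*8 - (-7)*3) + ((-7)*(-8) - (-1)*8)
= 177
Area = |177|/2 = 88.5

88.5


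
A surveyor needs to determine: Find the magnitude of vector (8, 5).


|u| = sqrt(8^2 + 5^2) = sqrt(89) = 9.434

9.434


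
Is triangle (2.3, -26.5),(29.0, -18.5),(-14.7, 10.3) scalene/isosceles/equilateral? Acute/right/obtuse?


Side lengths squared: AB^2=776.89, BC^2=2739.13, CA^2=1643.24
Sorted: [776.89, 1643.24, 2739.13]
By sides: Scalene, By angles: Obtuse

Scalene, Obtuse


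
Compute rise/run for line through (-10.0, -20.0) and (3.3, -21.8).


slope = (y2-y1)/(x2-x1) = ((-21.8)-(-20))/(3.3-(-10)) = (-1.8)/13.3 = -0.1353

-0.1353


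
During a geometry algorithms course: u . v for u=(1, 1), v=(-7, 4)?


u . v = u_x*v_x + u_y*v_y = 1*(-7) + 1*4
= (-7) + 4 = -3

-3


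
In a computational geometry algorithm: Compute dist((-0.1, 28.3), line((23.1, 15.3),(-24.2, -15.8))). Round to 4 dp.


|cross product| = 1336.42
|line direction| = sqrt(3204.5) = 56.6083
Distance = 1336.42/sqrt(3204.5) = 23.6082

23.6082


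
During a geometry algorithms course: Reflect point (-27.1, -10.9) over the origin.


Reflection over origin: (x,y) -> (-x,-y)
(-27.1, -10.9) -> (27.1, 10.9)

(27.1, 10.9)


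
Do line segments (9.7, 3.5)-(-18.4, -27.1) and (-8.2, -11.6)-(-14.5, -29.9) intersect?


Cross products: d1=232.44, d2=-89.01, d3=-123.43, d4=198.02
d1*d2 < 0 and d3*d4 < 0? yes

Yes, they intersect


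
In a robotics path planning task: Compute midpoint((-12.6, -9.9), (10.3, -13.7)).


M = (((-12.6)+10.3)/2, ((-9.9)+(-13.7))/2)
= (-1.15, -11.8)

(-1.15, -11.8)


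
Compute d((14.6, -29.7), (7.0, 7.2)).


dx=-7.6, dy=36.9
d^2 = (-7.6)^2 + 36.9^2 = 1419.37
d = sqrt(1419.37) = 37.6745

37.6745


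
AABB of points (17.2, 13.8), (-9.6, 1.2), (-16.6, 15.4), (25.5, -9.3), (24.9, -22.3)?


x range: [-16.6, 25.5]
y range: [-22.3, 15.4]
Bounding box: (-16.6,-22.3) to (25.5,15.4)

(-16.6,-22.3) to (25.5,15.4)


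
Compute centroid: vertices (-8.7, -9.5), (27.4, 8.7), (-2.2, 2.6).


Centroid = ((x_A+x_B+x_C)/3, (y_A+y_B+y_C)/3)
= (((-8.7)+27.4+(-2.2))/3, ((-9.5)+8.7+2.6)/3)
= (5.5, 0.6)

(5.5, 0.6)


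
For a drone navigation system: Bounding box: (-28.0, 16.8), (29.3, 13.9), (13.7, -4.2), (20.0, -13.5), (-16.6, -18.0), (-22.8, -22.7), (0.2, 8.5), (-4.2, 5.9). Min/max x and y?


x range: [-28, 29.3]
y range: [-22.7, 16.8]
Bounding box: (-28,-22.7) to (29.3,16.8)

(-28,-22.7) to (29.3,16.8)


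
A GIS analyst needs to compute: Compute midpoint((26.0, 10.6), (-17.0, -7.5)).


M = ((26+(-17))/2, (10.6+(-7.5))/2)
= (4.5, 1.55)

(4.5, 1.55)


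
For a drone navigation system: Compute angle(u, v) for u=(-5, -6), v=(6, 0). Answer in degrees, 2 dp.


u.v = -30, |u| = sqrt(61) = 7.8102, |v| = sqrt(36) = 6
cos(theta) = u.v/(|u||v|) = -30/sqrt(2196) = -0.640184
theta = acos(-0.640184) = 129.81 degrees

129.81 degrees


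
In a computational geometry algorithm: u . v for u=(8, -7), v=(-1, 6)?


u . v = u_x*v_x + u_y*v_y = 8*(-1) + (-7)*6
= (-8) + (-42) = -50

-50


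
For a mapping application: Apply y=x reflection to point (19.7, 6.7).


Reflection over y=x: (x,y) -> (y,x)
(19.7, 6.7) -> (6.7, 19.7)

(6.7, 19.7)


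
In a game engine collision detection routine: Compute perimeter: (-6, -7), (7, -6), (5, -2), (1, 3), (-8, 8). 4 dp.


Sides: (-6, -7)->(7, -6): sqrt(170) = 13.038405, (7, -6)->(5, -2): sqrt(20) = 4.472136, (5, -2)->(1, 3): sqrt(41) = 6.403124, (1, 3)->(-8, 8): sqrt(106) = 10.29563, (-8, 8)->(-6, -7): sqrt(229) = 15.132746
Sum = 49.342041
Perimeter = 49.342

49.342


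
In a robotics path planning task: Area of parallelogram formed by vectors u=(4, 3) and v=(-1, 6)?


|u x v| = |4*6 - 3*(-1)|
= |24 - (-3)| = 27

27


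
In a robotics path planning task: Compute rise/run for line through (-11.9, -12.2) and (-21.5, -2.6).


slope = (y2-y1)/(x2-x1) = ((-2.6)-(-12.2))/((-21.5)-(-11.9)) = 9.6/(-9.6) = -1

-1


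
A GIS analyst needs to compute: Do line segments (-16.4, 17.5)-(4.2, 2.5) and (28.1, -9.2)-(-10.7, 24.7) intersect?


Cross products: d1=472.59, d2=356.25, d3=117.48, d4=233.82
d1*d2 < 0 and d3*d4 < 0? no

No, they don't intersect


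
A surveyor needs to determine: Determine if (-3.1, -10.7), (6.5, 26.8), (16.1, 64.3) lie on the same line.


Cross product: (6.5-(-3.1))*(64.3-(-10.7)) - (26.8-(-10.7))*(16.1-(-3.1))
= 0

Yes, collinear


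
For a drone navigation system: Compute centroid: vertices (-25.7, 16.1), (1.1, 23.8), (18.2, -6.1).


Centroid = ((x_A+x_B+x_C)/3, (y_A+y_B+y_C)/3)
= (((-25.7)+1.1+18.2)/3, (16.1+23.8+(-6.1))/3)
= (-2.1333, 11.2667)

(-2.1333, 11.2667)


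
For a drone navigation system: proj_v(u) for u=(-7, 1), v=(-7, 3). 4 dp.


u.v = 52, |v| = sqrt(58) = 7.6158
Scalar projection = u.v / |v| = 52 / sqrt(58) = 6.8279

6.8279


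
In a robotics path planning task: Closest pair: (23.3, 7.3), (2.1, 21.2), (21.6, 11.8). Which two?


d(P0,P1) = 25.3505, d(P0,P2) = 4.8104, d(P1,P2) = 21.6474
Closest: P0 and P2

Closest pair: (23.3, 7.3) and (21.6, 11.8), distance = 4.8104


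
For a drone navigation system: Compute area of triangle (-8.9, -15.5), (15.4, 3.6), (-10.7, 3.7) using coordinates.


Area = |x_A(y_B-y_C) + x_B(y_C-y_A) + x_C(y_A-y_B)|/2
= |0.89 + 295.68 + 204.37|/2
= 500.94/2 = 250.47

250.47


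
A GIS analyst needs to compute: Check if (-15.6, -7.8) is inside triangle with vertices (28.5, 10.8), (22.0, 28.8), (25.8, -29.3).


Cross products: AB x AP = 914.7, BC x BP = -2323.64, CA x CP = 1718.19
All same sign? no

No, outside


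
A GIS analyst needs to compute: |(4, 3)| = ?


|u| = sqrt(4^2 + 3^2) = sqrt(25) = 5

5


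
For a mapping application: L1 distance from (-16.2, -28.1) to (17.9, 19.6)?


|(-16.2)-17.9| + |(-28.1)-19.6| = 34.1 + 47.7 = 81.8

81.8


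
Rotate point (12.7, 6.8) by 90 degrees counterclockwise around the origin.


90° CCW: (x,y) -> (-y, x)
(12.7,6.8) -> (-6.8, 12.7)

(-6.8, 12.7)


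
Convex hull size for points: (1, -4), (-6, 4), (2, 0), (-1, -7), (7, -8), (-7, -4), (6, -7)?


Convex hull vertices (CCW): (-7, -4), (-1, -7), (7, -8), (2, 0), (-6, 4)
Count = 5

5


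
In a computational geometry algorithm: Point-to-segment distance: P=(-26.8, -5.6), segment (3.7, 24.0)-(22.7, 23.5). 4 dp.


Project P onto AB: t = 0 (clamped to [0,1])
Closest point on segment: (3.7, 24)
Distance: 42.5019

42.5019


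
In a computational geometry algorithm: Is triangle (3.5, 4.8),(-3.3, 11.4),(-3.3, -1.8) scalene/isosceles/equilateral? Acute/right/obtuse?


Side lengths squared: AB^2=89.8, BC^2=174.24, CA^2=89.8
Sorted: [89.8, 89.8, 174.24]
By sides: Isosceles, By angles: Acute

Isosceles, Acute


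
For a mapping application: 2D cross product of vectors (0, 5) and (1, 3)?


u x v = u_x*v_y - u_y*v_x = 0*3 - 5*1
= 0 - 5 = -5

-5


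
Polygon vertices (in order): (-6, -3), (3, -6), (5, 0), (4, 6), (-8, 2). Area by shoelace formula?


Shoelace sum: ((-6)*(-6) - 3*(-3)) + (3*0 - 5*(-6)) + (5*6 - 4*0) + (4*2 - (-8)*6) + ((-8)*(-3) - (-6)*2)
= 197
Area = |197|/2 = 98.5

98.5


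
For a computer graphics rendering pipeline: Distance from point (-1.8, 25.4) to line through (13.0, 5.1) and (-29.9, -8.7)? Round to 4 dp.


|cross product| = 1075.11
|line direction| = sqrt(2030.85) = 45.065
Distance = 1075.11/sqrt(2030.85) = 23.8569

23.8569


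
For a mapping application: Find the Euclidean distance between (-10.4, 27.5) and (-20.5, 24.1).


dx=-10.1, dy=-3.4
d^2 = (-10.1)^2 + (-3.4)^2 = 113.57
d = sqrt(113.57) = 10.6569

10.6569


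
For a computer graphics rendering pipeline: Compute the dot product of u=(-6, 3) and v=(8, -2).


u . v = u_x*v_x + u_y*v_y = (-6)*8 + 3*(-2)
= (-48) + (-6) = -54

-54


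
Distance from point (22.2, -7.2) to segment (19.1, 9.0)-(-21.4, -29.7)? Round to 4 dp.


Project P onto AB: t = 0.1598 (clamped to [0,1])
Closest point on segment: (12.6288, 2.8164)
Distance: 13.8541

13.8541


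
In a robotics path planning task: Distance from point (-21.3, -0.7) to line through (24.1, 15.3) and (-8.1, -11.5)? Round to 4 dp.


|cross product| = 701.52
|line direction| = sqrt(1755.08) = 41.8937
Distance = 701.52/sqrt(1755.08) = 16.7452

16.7452


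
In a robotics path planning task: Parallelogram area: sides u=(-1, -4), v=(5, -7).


|u x v| = |(-1)*(-7) - (-4)*5|
= |7 - (-20)| = 27

27


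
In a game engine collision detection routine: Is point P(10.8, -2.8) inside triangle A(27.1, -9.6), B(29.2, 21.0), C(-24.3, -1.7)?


Cross products: AB x AP = 513.06, BC x BP = 855.62, CA x CP = 220.75
All same sign? yes

Yes, inside


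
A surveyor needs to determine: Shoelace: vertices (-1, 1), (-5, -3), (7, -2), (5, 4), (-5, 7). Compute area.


Shoelace sum: ((-1)*(-3) - (-5)*1) + ((-5)*(-2) - 7*(-3)) + (7*4 - 5*(-2)) + (5*7 - (-5)*4) + ((-5)*1 - (-1)*7)
= 134
Area = |134|/2 = 67

67


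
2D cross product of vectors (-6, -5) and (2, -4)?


u x v = u_x*v_y - u_y*v_x = (-6)*(-4) - (-5)*2
= 24 - (-10) = 34

34
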